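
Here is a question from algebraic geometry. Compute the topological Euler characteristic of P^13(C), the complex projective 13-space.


The complex projective space P^13 has one cell in each even real dimension 0, 2, ..., 26.
The cohomology groups are H^{2k}(P^13) = Z for k = 0,...,13, and 0 otherwise.
Euler characteristic = sum of Betti numbers = 1 per even-dimensional cohomology group.
chi(P^13) = 13 + 1 = 14

14


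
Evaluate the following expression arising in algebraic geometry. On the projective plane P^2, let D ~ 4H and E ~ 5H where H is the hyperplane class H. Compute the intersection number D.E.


Using bilinearity of the intersection pairing on the projective plane P^2:
(aH).(bH) = ab * (H.H)
We have H^2 = 1 (Bezout).
D.E = (4H).(5H) = 4*5*1
= 20*1
= 20

20


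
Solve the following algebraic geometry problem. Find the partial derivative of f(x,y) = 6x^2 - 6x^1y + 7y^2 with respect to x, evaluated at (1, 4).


df/dx = 2*6*x^1 + 1*(-6)*x^0*y
At (1,4): 2*6*1^1 + 1*(-6)*1^0*4
= 12 - 24
= -12

-12


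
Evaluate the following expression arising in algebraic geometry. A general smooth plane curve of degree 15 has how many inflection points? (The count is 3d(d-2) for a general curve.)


For a general smooth plane curve C of degree d, the inflection points are
the intersection of C with its Hessian curve, which has degree 3(d-2).
By Bezout, the total intersection number is d * 3(d-2) = 15 * 39 = 585.
For a general curve every flex is ordinary, so each contributes
multiplicity 1 to C·Hess(C), and the number of distinct inflection
points is 3d(d-2).
Inflection points = 3*15*(15-2) = 3*15*13 = 585

585


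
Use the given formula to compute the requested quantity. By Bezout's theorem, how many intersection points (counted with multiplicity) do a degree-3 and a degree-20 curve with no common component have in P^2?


Bezout's theorem states the intersection count equals the product of degrees.
Intersection count = 3 * 20 = 60

60


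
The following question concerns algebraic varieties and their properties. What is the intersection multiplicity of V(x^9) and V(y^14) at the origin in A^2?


The intersection multiplicity of V(x^a) and V(y^b) at the origin is:
I(O; V(x^9), V(y^14)) = dim_k(k[x,y]/(x^9, y^14))
A basis for k[x,y]/(x^9, y^14) is the set of monomials x^i * y^j
where 0 <= i < 9 and 0 <= j < 14.
The number of such monomials is 9 * 14 = 126

126


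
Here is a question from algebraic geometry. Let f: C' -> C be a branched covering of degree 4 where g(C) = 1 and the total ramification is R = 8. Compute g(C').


Riemann-Hurwitz formula: 2g' - 2 = d(2g - 2) + R
Given: d = 4, g = 1, R = 8
2g' - 2 = 4*(2*1 - 2) + 8
2g' - 2 = 4*0 + 8
2g' - 2 = 0 + 8 = 8
2g' = 10
g' = 5

5


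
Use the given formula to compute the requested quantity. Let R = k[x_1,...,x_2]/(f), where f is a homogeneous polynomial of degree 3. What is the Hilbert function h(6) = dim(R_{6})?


For R = k[x_1,...,x_n]/(f) with f homogeneous of degree e:
The Hilbert series is (1 - t^e)/(1 - t)^n.
So h(d) = C(d+n-1, n-1) - C(d-e+n-1, n-1) for d >= e.
With n=2, e=3, d=6:
C(6+2-1, 2-1) = C(7, 1) = 7
C(6-3+2-1, 2-1) = C(4, 1) = 4
h(6) = 7 - 4 = 3

3


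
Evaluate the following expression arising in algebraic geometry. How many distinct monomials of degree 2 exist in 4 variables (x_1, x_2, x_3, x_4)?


The number of degree-2 monomials in 4 variables is C(d+n-1, n-1).
= C(2+4-1, 4-1) = C(5, 3)
= 10

10


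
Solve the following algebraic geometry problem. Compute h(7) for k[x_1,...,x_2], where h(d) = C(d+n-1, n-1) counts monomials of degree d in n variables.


The Hilbert function for the polynomial ring in 2 variables is:
h(d) = C(d+n-1, n-1)
h(7) = C(7+2-1, 2-1) = C(8, 1)
= 8! / (1! * 7!)
= 8

8


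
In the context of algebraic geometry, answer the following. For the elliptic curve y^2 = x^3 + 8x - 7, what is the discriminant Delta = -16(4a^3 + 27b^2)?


Compute each component:
4a^3 = 4*8^3 = 4*512 = 2048
27b^2 = 27*(-7)^2 = 27*49 = 1323
4a^3 + 27b^2 = 2048 + 1323 = 3371
Delta = -16*3371 = -53936

-53936


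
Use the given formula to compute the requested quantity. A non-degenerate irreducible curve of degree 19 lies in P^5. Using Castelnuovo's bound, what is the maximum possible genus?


Castelnuovo's bound: write d - 1 = m(r-1) + epsilon with 0 <= epsilon < r-1.
d - 1 = 19 - 1 = 18
r - 1 = 5 - 1 = 4
18 = 4*4 + 2, so m = 4, epsilon = 2
pi(d, r) = m(m-1)(r-1)/2 + m*epsilon
= 4*3*4/2 + 4*2
= 48/2 + 8
= 24 + 8 = 32

32


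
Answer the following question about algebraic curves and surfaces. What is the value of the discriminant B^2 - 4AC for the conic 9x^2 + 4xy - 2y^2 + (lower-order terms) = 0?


The discriminant of a conic Ax^2 + Bxy + Cy^2 + ... = 0 is B^2 - 4AC.
B^2 = 4^2 = 16
4AC = 4*9*(-2) = -72
Discriminant = 16 + 72 = 88

88


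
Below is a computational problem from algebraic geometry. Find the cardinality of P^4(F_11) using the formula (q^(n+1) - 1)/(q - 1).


P^4(F_11) has (q^(n+1) - 1)/(q - 1) points.
= 11^4 + 11^3 + 11^2 + 11^1 + 11^0
= 14641 + 1331 + 121 + 11 + 1
= 16105

16105


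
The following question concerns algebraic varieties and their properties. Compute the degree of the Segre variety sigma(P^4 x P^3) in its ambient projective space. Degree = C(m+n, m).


The degree of the Segre variety P^4 x P^3 is C(m+n, m).
= C(7, 4)
= 35

35


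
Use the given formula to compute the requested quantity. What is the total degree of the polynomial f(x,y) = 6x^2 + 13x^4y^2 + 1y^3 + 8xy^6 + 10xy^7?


Examine each term for its total degree (sum of exponents).
  Term '6x^2' has total degree 2+0 = 2.
  Term '13x^4y^2' has total degree 4+2 = 6.
  Term '1y^3' has total degree 0+3 = 3.
  Term '8xy^6' has total degree 1+6 = 7.
  Term '10xy^7' has total degree 1+7 = 8.
The maximum total degree among all terms is 8.

8


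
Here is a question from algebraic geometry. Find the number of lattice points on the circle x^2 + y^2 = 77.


Systematically check integer values of x where x^2 <= 77.
For each valid x, check if 77 - x^2 is a perfect square.
Total integer solutions found: 0

0


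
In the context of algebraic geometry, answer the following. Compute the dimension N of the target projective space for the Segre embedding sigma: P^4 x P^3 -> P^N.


The Segre embedding maps P^m x P^n into P^N via
all products of coordinates from each factor.
N = (m+1)(n+1) - 1
N = (4+1)(3+1) - 1
N = 5*4 - 1
N = 20 - 1 = 19

19


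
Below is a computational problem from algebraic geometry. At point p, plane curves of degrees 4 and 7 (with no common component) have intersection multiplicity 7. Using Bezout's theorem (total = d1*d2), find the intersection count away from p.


By Bezout's theorem, the total intersection number is d1 * d2.
Total = 4 * 7 = 28
Intersection multiplicity at p = 7
Remaining intersections = 28 - 7 = 21

21


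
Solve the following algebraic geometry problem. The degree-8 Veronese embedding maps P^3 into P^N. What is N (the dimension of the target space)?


The Veronese embedding v_d: P^n -> P^N maps each point to all
degree-d monomials in n+1 homogeneous coordinates.
N = C(n+d, d) - 1
N = C(3+8, 8) - 1
N = C(11, 8) - 1
C(11, 8) = 165
N = 165 - 1 = 164

164


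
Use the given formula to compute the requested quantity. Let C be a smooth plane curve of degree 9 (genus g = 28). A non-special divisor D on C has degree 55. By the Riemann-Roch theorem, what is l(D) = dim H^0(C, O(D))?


First, compute the genus of a smooth plane curve of degree 9:
g = (d-1)(d-2)/2 = (9-1)(9-2)/2 = 28
For a non-special divisor D (i.e., h^1(D) = 0), Riemann-Roch gives:
l(D) = deg(D) - g + 1
Since deg(D) = 55 >= 2g - 1 = 55, D is non-special.
l(D) = 55 - 28 + 1 = 28

28


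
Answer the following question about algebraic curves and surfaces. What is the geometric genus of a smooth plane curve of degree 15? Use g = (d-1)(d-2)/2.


Using the genus formula for smooth plane curves:
g = (d-1)(d-2)/2
g = (15-1)(15-2)/2
g = 14*13/2
g = 182/2 = 91

91


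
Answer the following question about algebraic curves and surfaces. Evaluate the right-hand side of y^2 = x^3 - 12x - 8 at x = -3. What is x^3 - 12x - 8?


Compute x^3 - 12x - 8 at x = -3:
x^3 = (-3)^3 = -27
(-12)*x = (-12)*(-3) = 36
Sum: -27 + 36 - 8 = 1

1


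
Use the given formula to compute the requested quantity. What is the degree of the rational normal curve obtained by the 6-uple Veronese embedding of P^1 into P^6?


The rational normal curve in P^6 is the image of P^1 under the 6-uple Veronese.
A general hyperplane in P^6 pulls back to a degree-6 form on P^1, which has 6 zeros,
so the curve meets a general hyperplane in 6 points. Degree = 6.

6


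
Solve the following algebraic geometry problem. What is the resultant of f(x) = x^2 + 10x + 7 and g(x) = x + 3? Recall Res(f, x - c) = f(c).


For Res(f, x - c), we evaluate f at x = c.
f(-3) = (-3)^2 + 10*(-3) + 7
= 9 - 30 + 7
= -21 + 7 = -14
Res(f, g) = -14

-14


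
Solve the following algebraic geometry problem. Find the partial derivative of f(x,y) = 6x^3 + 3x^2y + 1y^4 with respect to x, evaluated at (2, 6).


df/dx = 3*6*x^2 + 2*3*x^1*y
At (2,6): 3*6*2^2 + 2*3*2^1*6
= 72 + 72
= 144

144


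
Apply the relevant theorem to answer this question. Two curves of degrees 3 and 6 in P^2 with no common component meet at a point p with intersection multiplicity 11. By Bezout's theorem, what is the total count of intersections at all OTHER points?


By Bezout's theorem, the total intersection number is d1 * d2.
Total = 3 * 6 = 18
Intersection multiplicity at p = 11
Remaining intersections = 18 - 11 = 7

7


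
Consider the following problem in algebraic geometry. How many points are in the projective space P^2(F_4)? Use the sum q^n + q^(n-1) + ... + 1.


P^2(F_4) has (q^(n+1) - 1)/(q - 1) points.
= 4^2 + 4^1 + 4^0
= 16 + 4 + 1
= 21

21


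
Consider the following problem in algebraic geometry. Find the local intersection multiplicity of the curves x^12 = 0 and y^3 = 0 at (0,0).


The intersection multiplicity of V(x^a) and V(y^b) at the origin is:
I(O; V(x^12), V(y^3)) = dim_k(k[x,y]/(x^12, y^3))
A basis for k[x,y]/(x^12, y^3) is the set of monomials x^i * y^j
where 0 <= i < 12 and 0 <= j < 3.
The number of such monomials is 12 * 3 = 36

36


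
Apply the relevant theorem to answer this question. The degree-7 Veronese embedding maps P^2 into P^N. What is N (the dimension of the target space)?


The Veronese embedding v_d: P^n -> P^N maps each point to all
degree-d monomials in n+1 homogeneous coordinates.
N = C(n+d, d) - 1
N = C(2+7, 7) - 1
N = C(9, 7) - 1
C(9, 7) = 36
N = 36 - 1 = 35

35


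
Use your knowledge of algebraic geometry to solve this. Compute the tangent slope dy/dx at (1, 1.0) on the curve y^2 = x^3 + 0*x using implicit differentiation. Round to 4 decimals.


Using implicit differentiation of y^2 = x^3 + 0*x:
2y * dy/dx = 3x^2 + 0
dy/dx = (3x^2 + 0)/(2y)
Numerator: 3*1^2 + 0 = 3
Denominator: 2*1.0 = 2.0
dy/dx = 3/2.0 = 1.5000

1.5000


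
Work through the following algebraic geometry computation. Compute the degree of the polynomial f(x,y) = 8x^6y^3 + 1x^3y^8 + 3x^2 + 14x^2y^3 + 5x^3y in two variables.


Examine each term for its total degree (sum of exponents).
  Term '8x^6y^3' has total degree 6+3 = 9.
  Term '1x^3y^8' has total degree 3+8 = 11.
  Term '3x^2' has total degree 2+0 = 2.
  Term '14x^2y^3' has total degree 2+3 = 5.
  Term '5x^3y' has total degree 3+1 = 4.
The maximum total degree among all terms is 11.

11


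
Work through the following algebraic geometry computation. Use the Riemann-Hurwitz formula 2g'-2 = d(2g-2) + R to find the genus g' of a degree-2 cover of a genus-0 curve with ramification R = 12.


Riemann-Hurwitz formula: 2g' - 2 = d(2g - 2) + R
Given: d = 2, g = 0, R = 12
2g' - 2 = 2*(2*0 - 2) + 12
2g' - 2 = 2*(-2) + 12
2g' - 2 = -4 + 12 = 8
2g' = 10
g' = 5

5


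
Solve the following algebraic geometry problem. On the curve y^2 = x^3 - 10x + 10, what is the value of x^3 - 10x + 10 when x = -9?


Compute x^3 - 10x + 10 at x = -9:
x^3 = (-9)^3 = -729
(-10)*x = (-10)*(-9) = 90
Sum: -729 + 90 + 10 = -629

-629


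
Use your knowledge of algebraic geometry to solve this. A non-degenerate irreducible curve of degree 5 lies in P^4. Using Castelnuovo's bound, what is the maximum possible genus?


Castelnuovo's bound: write d - 1 = m(r-1) + epsilon with 0 <= epsilon < r-1.
d - 1 = 5 - 1 = 4
r - 1 = 4 - 1 = 3
4 = 1*3 + 1, so m = 1, epsilon = 1
pi(d, r) = m(m-1)(r-1)/2 + m*epsilon
= 1*0*3/2 + 1*1
= 0/2 + 1
= 0 + 1 = 1

1


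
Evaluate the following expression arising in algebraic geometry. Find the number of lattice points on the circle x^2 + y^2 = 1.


Systematically check integer values of x where x^2 <= 1.
For each valid x, check if 1 - x^2 is a perfect square.
x=0: 1 - 0 = 1, sqrt = 1 (valid)
x=1: 1 - 1 = 0, sqrt = 0 (valid)
Total integer solutions found: 4

4


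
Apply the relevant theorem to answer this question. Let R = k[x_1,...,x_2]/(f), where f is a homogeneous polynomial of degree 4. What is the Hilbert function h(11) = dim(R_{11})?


For R = k[x_1,...,x_n]/(f) with f homogeneous of degree e:
The Hilbert series is (1 - t^e)/(1 - t)^n.
So h(d) = C(d+n-1, n-1) - C(d-e+n-1, n-1) for d >= e.
With n=2, e=4, d=11:
C(11+2-1, 2-1) = C(12, 1) = 12
C(11-4+2-1, 2-1) = C(8, 1) = 8
h(11) = 12 - 8 = 4

4


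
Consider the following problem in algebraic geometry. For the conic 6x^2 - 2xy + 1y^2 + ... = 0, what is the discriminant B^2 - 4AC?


The discriminant of a conic Ax^2 + Bxy + Cy^2 + ... = 0 is B^2 - 4AC.
B^2 = (-2)^2 = 4
4AC = 4*6*1 = 24
Discriminant = 4 - 24 = -20

-20


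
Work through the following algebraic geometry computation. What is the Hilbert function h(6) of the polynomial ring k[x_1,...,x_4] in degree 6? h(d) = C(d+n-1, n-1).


The Hilbert function for the polynomial ring in 4 variables is:
h(d) = C(d+n-1, n-1)
h(6) = C(6+4-1, 4-1) = C(9, 3)
= 9! / (3! * 6!)
= 84

84


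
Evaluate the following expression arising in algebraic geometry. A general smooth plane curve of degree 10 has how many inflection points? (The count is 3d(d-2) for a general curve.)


For a general smooth plane curve C of degree d, the inflection points are
the intersection of C with its Hessian curve, which has degree 3(d-2).
By Bezout, the total intersection number is d * 3(d-2) = 10 * 24 = 240.
For a general curve every flex is ordinary, so each contributes
multiplicity 1 to C·Hess(C), and the number of distinct inflection
points is 3d(d-2).
Inflection points = 3*10*(10-2) = 3*10*8 = 240

240


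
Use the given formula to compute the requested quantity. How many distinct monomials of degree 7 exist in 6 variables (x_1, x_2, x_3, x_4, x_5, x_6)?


The number of degree-7 monomials in 6 variables is C(d+n-1, n-1).
= C(7+6-1, 6-1) = C(12, 5)
= 792

792


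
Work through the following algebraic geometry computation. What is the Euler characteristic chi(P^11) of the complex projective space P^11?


The complex projective space P^11 has one cell in each even real dimension 0, 2, ..., 22.
The cohomology groups are H^{2k}(P^11) = Z for k = 0,...,11, and 0 otherwise.
Euler characteristic = sum of Betti numbers = 1 per even-dimensional cohomology group.
chi(P^11) = 11 + 1 = 12

12


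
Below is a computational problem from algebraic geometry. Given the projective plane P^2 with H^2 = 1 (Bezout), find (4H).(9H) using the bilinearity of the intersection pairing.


Using bilinearity of the intersection pairing on the projective plane P^2:
(aH).(bH) = ab * (H.H)
We have H^2 = 1 (Bezout).
D.E = (4H).(9H) = 4*9*1
= 36*1
= 36

36


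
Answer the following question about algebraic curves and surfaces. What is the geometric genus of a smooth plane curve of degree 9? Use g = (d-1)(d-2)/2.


Using the genus formula for smooth plane curves:
g = (d-1)(d-2)/2
g = (9-1)(9-2)/2
g = 8*7/2
g = 56/2 = 28

28


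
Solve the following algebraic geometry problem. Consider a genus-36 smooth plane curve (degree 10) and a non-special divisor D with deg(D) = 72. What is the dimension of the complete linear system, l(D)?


First, compute the genus of a smooth plane curve of degree 10:
g = (d-1)(d-2)/2 = (10-1)(10-2)/2 = 36
For a non-special divisor D (i.e., h^1(D) = 0), Riemann-Roch gives:
l(D) = deg(D) - g + 1
Since deg(D) = 72 >= 2g - 1 = 71, D is non-special.
l(D) = 72 - 36 + 1 = 37

37


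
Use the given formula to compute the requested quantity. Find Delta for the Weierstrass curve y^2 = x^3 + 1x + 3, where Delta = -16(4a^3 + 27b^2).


Compute each component:
4a^3 = 4*1^3 = 4*1 = 4
27b^2 = 27*3^2 = 27*9 = 243
4a^3 + 27b^2 = 4 + 243 = 247
Delta = -16*247 = -3952

-3952


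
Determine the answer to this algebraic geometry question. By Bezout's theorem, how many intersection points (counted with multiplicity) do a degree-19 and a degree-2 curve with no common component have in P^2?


Bezout's theorem states the intersection count equals the product of degrees.
Intersection count = 19 * 2 = 38

38


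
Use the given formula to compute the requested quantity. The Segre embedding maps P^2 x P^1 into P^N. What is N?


The Segre embedding maps P^m x P^n into P^N via
all products of coordinates from each factor.
N = (m+1)(n+1) - 1
N = (2+1)(1+1) - 1
N = 3*2 - 1
N = 6 - 1 = 5

5


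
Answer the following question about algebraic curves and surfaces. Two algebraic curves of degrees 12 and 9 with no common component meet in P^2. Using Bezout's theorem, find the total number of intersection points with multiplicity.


Bezout's theorem states the intersection count equals the product of degrees.
Intersection count = 12 * 9 = 108

108


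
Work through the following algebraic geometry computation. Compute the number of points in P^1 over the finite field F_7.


P^1(F_7) has (q^(n+1) - 1)/(q - 1) points.
= 7^1 + 7^0
= 7 + 1
= 8

8


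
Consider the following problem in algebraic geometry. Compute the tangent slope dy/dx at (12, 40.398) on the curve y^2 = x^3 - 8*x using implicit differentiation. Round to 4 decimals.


Using implicit differentiation of y^2 = x^3 - 8*x:
2y * dy/dx = 3x^2 - 8
dy/dx = (3x^2 - 8)/(2y)
Numerator: 3*12^2 - 8 = 424
Denominator: 2*40.398 = 80.796
dy/dx = 424/80.796 = 5.2478

5.2478


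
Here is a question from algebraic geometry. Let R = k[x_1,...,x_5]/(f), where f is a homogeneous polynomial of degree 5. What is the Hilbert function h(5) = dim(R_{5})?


For R = k[x_1,...,x_n]/(f) with f homogeneous of degree e:
The Hilbert series is (1 - t^e)/(1 - t)^n.
So h(d) = C(d+n-1, n-1) - C(d-e+n-1, n-1) for d >= e.
With n=5, e=5, d=5:
C(5+5-1, 5-1) = C(9, 4) = 126
C(5-5+5-1, 5-1) = C(4, 4) = 1
h(5) = 126 - 1 = 125

125


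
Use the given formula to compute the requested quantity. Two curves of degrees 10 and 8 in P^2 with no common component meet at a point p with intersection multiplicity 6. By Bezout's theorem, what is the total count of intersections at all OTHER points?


By Bezout's theorem, the total intersection number is d1 * d2.
Total = 10 * 8 = 80
Intersection multiplicity at p = 6
Remaining intersections = 80 - 6 = 74

74


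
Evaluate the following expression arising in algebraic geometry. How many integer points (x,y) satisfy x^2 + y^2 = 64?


Systematically check integer values of x where x^2 <= 64.
For each valid x, check if 64 - x^2 is a perfect square.
x=0: 64 - 0 = 64, sqrt = 8 (valid)
x=8: 64 - 64 = 0, sqrt = 0 (valid)
Total integer solutions found: 4

4


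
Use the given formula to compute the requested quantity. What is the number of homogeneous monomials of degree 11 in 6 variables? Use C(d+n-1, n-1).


The number of degree-11 monomials in 6 variables is C(d+n-1, n-1).
= C(11+6-1, 6-1) = C(16, 5)
= 4368

4368


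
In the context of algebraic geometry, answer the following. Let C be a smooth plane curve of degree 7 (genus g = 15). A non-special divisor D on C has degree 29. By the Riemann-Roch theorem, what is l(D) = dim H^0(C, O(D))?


First, compute the genus of a smooth plane curve of degree 7:
g = (d-1)(d-2)/2 = (7-1)(7-2)/2 = 15
For a non-special divisor D (i.e., h^1(D) = 0), Riemann-Roch gives:
l(D) = deg(D) - g + 1
Since deg(D) = 29 >= 2g - 1 = 29, D is non-special.
l(D) = 29 - 15 + 1 = 15

15


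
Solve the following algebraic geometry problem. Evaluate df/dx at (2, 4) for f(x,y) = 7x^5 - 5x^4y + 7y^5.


df/dx = 5*7*x^4 + 4*(-5)*x^3*y
At (2,4): 5*7*2^4 + 4*(-5)*2^3*4
= 560 - 640
= -80

-80


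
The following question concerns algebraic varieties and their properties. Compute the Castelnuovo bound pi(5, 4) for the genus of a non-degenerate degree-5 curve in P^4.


Castelnuovo's bound: write d - 1 = m(r-1) + epsilon with 0 <= epsilon < r-1.
d - 1 = 5 - 1 = 4
r - 1 = 4 - 1 = 3
4 = 1*3 + 1, so m = 1, epsilon = 1
pi(d, r) = m(m-1)(r-1)/2 + m*epsilon
= 1*0*3/2 + 1*1
= 0/2 + 1
= 0 + 1 = 1

1


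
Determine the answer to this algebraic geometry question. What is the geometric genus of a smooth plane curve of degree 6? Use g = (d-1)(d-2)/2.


Using the genus formula for smooth plane curves:
g = (d-1)(d-2)/2
g = (6-1)(6-2)/2
g = 5*4/2
g = 20/2 = 10

10


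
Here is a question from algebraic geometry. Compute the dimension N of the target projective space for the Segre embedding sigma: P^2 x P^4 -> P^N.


The Segre embedding maps P^m x P^n into P^N via
all products of coordinates from each factor.
N = (m+1)(n+1) - 1
N = (2+1)(4+1) - 1
N = 3*5 - 1
N = 15 - 1 = 14

14


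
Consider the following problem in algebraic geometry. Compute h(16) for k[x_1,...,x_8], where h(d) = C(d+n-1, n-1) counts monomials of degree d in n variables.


The Hilbert function for the polynomial ring in 8 variables is:
h(d) = C(d+n-1, n-1)
h(16) = C(16+8-1, 8-1) = C(23, 7)
= 23! / (7! * 16!)
= 245157

245157


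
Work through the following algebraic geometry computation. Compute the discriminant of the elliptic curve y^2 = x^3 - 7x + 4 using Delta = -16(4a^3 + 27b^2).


Compute each component:
4a^3 = 4*(-7)^3 = 4*(-343) = -1372
27b^2 = 27*4^2 = 27*16 = 432
4a^3 + 27b^2 = -1372 + 432 = -940
Delta = -16*(-940) = 15040

15040


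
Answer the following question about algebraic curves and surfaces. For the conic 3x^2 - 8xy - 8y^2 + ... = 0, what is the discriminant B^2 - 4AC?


The discriminant of a conic Ax^2 + Bxy + Cy^2 + ... = 0 is B^2 - 4AC.
B^2 = (-8)^2 = 64
4AC = 4*3*(-8) = -96
Discriminant = 64 + 96 = 160

160


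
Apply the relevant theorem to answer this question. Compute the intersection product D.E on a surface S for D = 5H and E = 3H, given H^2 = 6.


Using bilinearity of the intersection pairing on a surface S:
(aH).(bH) = ab * (H.H)
We have H^2 = 6.
D.E = (5H).(3H) = 5*3*6
= 15*6
= 90

90


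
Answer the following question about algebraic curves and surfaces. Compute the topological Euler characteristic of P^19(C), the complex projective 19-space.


The complex projective space P^19 has one cell in each even real dimension 0, 2, ..., 38.
The cohomology groups are H^{2k}(P^19) = Z for k = 0,...,19, and 0 otherwise.
Euler characteristic = sum of Betti numbers = 1 per even-dimensional cohomology group.
chi(P^19) = 19 + 1 = 20

20


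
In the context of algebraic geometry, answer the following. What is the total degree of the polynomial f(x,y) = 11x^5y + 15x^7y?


Examine each term for its total degree (sum of exponents).
  Term '11x^5y' has total degree 5+1 = 6.
  Term '15x^7y' has total degree 7+1 = 8.
The maximum total degree among all terms is 8.

8


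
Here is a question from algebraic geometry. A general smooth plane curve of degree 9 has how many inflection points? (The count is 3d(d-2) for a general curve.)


For a general smooth plane curve C of degree d, the inflection points are
the intersection of C with its Hessian curve, which has degree 3(d-2).
By Bezout, the total intersection number is d * 3(d-2) = 9 * 21 = 189.
For a general curve every flex is ordinary, so each contributes
multiplicity 1 to C·Hess(C), and the number of distinct inflection
points is 3d(d-2).
Inflection points = 3*9*(9-2) = 3*9*7 = 189

189


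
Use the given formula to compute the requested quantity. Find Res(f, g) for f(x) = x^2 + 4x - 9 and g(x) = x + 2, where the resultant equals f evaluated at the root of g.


For Res(f, x - c), we evaluate f at x = c.
f(-2) = (-2)^2 + 4*(-2) - 9
= 4 - 8 - 9
= -4 - 9 = -13
Res(f, g) = -13

-13


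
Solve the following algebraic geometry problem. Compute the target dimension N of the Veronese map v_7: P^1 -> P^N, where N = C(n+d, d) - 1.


The Veronese embedding v_d: P^n -> P^N maps each point to all
degree-d monomials in n+1 homogeneous coordinates.
N = C(n+d, d) - 1
N = C(1+7, 7) - 1
N = C(8, 7) - 1
C(8, 7) = 8
N = 8 - 1 = 7

7


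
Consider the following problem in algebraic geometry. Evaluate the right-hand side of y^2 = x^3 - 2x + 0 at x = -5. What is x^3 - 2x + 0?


Compute x^3 - 2x + 0 at x = -5:
x^3 = (-5)^3 = -125
(-2)*x = (-2)*(-5) = 10
Sum: -125 + 10 + 0 = -115

-115


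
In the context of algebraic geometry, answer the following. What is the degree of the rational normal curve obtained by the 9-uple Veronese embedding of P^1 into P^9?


The rational normal curve in P^9 is the image of P^1 under the 9-uple Veronese.
A general hyperplane in P^9 pulls back to a degree-9 form on P^1, which has 9 zeros,
so the curve meets a general hyperplane in 9 points. Degree = 9.

9


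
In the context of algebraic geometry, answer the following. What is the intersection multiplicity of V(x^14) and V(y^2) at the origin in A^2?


The intersection multiplicity of V(x^a) and V(y^b) at the origin is:
I(O; V(x^14), V(y^2)) = dim_k(k[x,y]/(x^14, y^2))
A basis for k[x,y]/(x^14, y^2) is the set of monomials x^i * y^j
where 0 <= i < 14 and 0 <= j < 2.
The number of such monomials is 14 * 2 = 28

28


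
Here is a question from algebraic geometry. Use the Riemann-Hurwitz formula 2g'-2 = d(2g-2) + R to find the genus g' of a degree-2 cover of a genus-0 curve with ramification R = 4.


Riemann-Hurwitz formula: 2g' - 2 = d(2g - 2) + R
Given: d = 2, g = 0, R = 4
2g' - 2 = 2*(2*0 - 2) + 4
2g' - 2 = 2*(-2) + 4
2g' - 2 = -4 + 4 = 0
2g' = 2
g' = 1

1


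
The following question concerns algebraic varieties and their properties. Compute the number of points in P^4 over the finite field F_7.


P^4(F_7) has (q^(n+1) - 1)/(q - 1) points.
= 7^4 + 7^3 + 7^2 + 7^1 + 7^0
= 2401 + 343 + 49 + 7 + 1
= 2801

2801


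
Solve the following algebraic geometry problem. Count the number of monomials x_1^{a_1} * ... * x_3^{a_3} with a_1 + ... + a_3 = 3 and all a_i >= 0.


The number of degree-3 monomials in 3 variables is C(d+n-1, n-1).
= C(3+3-1, 3-1) = C(5, 2)
= 10

10


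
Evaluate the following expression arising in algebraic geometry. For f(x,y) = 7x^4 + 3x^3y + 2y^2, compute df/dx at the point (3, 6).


df/dx = 4*7*x^3 + 3*3*x^2*y
At (3,6): 4*7*3^3 + 3*3*3^2*6
= 756 + 486
= 1242

1242


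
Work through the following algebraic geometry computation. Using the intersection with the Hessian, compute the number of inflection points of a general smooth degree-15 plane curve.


For a general smooth plane curve C of degree d, the inflection points are
the intersection of C with its Hessian curve, which has degree 3(d-2).
By Bezout, the total intersection number is d * 3(d-2) = 15 * 39 = 585.
For a general curve every flex is ordinary, so each contributes
multiplicity 1 to C·Hess(C), and the number of distinct inflection
points is 3d(d-2).
Inflection points = 3*15*(15-2) = 3*15*13 = 585

585


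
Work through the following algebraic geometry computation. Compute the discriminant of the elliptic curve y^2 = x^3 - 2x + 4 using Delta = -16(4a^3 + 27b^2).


Compute each component:
4a^3 = 4*(-2)^3 = 4*(-8) = -32
27b^2 = 27*4^2 = 27*16 = 432
4a^3 + 27b^2 = -32 + 432 = 400
Delta = -16*400 = -6400

-6400


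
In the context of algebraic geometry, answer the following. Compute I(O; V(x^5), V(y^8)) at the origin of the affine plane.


The intersection multiplicity of V(x^a) and V(y^b) at the origin is:
I(O; V(x^5), V(y^8)) = dim_k(k[x,y]/(x^5, y^8))
A basis for k[x,y]/(x^5, y^8) is the set of monomials x^i * y^j
where 0 <= i < 5 and 0 <= j < 8.
The number of such monomials is 5 * 8 = 40

40


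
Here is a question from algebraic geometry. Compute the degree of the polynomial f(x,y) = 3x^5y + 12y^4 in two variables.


Examine each term for its total degree (sum of exponents).
  Term '3x^5y' has total degree 5+1 = 6.
  Term '12y^4' has total degree 0+4 = 4.
The maximum total degree among all terms is 6.

6


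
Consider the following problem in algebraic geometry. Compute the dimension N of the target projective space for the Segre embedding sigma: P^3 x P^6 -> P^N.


The Segre embedding maps P^m x P^n into P^N via
all products of coordinates from each factor.
N = (m+1)(n+1) - 1
N = (3+1)(6+1) - 1
N = 4*7 - 1
N = 28 - 1 = 27

27


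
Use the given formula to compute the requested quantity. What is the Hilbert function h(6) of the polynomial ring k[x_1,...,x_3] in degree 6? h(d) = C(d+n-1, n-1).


The Hilbert function for the polynomial ring in 3 variables is:
h(d) = C(d+n-1, n-1)
h(6) = C(6+3-1, 3-1) = C(8, 2)
= 8! / (2! * 6!)
= 28

28


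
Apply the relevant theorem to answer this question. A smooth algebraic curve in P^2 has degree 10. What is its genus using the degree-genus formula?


Using the genus formula for smooth plane curves:
g = (d-1)(d-2)/2
g = (10-1)(10-2)/2
g = 9*8/2
g = 72/2 = 36

36


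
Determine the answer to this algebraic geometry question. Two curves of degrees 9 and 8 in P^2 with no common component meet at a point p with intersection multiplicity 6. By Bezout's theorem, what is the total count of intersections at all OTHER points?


By Bezout's theorem, the total intersection number is d1 * d2.
Total = 9 * 8 = 72
Intersection multiplicity at p = 6
Remaining intersections = 72 - 6 = 66

66


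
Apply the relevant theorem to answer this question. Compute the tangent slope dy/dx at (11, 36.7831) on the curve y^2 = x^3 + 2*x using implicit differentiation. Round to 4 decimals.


Using implicit differentiation of y^2 = x^3 + 2*x:
2y * dy/dx = 3x^2 + 2
dy/dx = (3x^2 + 2)/(2y)
Numerator: 3*11^2 + 2 = 365
Denominator: 2*36.7831 = 73.5662
dy/dx = 365/73.5662 = 4.9615

4.9615


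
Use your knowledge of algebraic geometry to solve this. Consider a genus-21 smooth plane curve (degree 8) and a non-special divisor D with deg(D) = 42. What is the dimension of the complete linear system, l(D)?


First, compute the genus of a smooth plane curve of degree 8:
g = (d-1)(d-2)/2 = (8-1)(8-2)/2 = 21
For a non-special divisor D (i.e., h^1(D) = 0), Riemann-Roch gives:
l(D) = deg(D) - g + 1
Since deg(D) = 42 >= 2g - 1 = 41, D is non-special.
l(D) = 42 - 21 + 1 = 22

22


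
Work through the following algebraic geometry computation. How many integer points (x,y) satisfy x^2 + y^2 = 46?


Systematically check integer values of x where x^2 <= 46.
For each valid x, check if 46 - x^2 is a perfect square.
Total integer solutions found: 0

0


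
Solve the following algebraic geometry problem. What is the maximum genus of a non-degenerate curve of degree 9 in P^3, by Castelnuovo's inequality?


Castelnuovo's bound: write d - 1 = m(r-1) + epsilon with 0 <= epsilon < r-1.
d - 1 = 9 - 1 = 8
r - 1 = 3 - 1 = 2
8 = 4*2 + 0, so m = 4, epsilon = 0
pi(d, r) = m(m-1)(r-1)/2 + m*epsilon
= 4*3*2/2 + 4*0
= 24/2 + 0
= 12 + 0 = 12

12


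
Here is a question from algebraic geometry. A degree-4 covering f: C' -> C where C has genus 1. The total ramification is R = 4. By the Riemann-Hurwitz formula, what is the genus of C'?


Riemann-Hurwitz formula: 2g' - 2 = d(2g - 2) + R
Given: d = 4, g = 1, R = 4
2g' - 2 = 4*(2*1 - 2) + 4
2g' - 2 = 4*0 + 4
2g' - 2 = 0 + 4 = 4
2g' = 6
g' = 3

3


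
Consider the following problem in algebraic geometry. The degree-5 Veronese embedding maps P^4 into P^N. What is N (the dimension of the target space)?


The Veronese embedding v_d: P^n -> P^N maps each point to all
degree-d monomials in n+1 homogeneous coordinates.
N = C(n+d, d) - 1
N = C(4+5, 5) - 1
N = C(9, 5) - 1
C(9, 5) = 126
N = 126 - 1 = 125

125


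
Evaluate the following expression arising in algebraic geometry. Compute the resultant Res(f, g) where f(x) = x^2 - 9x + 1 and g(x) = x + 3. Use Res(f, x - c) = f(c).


For Res(f, x - c), we evaluate f at x = c.
f(-3) = (-3)^2 - 9*(-3) + 1
= 9 + 27 + 1
= 36 + 1 = 37
Res(f, g) = 37

37


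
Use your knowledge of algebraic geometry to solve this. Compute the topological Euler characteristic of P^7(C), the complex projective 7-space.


The complex projective space P^7 has one cell in each even real dimension 0, 2, ..., 14.
The cohomology groups are H^{2k}(P^7) = Z for k = 0,...,7, and 0 otherwise.
Euler characteristic = sum of Betti numbers = 1 per even-dimensional cohomology group.
chi(P^7) = 7 + 1 = 8

8


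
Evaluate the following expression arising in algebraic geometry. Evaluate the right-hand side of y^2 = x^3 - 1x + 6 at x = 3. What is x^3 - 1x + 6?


Compute x^3 - 1x + 6 at x = 3:
x^3 = 3^3 = 27
(-1)*x = (-1)*3 = -3
Sum: 27 - 3 + 6 = 30

30


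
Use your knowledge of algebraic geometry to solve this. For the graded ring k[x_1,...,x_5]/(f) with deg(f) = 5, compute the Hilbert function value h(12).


For R = k[x_1,...,x_n]/(f) with f homogeneous of degree e:
The Hilbert series is (1 - t^e)/(1 - t)^n.
So h(d) = C(d+n-1, n-1) - C(d-e+n-1, n-1) for d >= e.
With n=5, e=5, d=12:
C(12+5-1, 5-1) = C(16, 4) = 1820
C(12-5+5-1, 5-1) = C(11, 4) = 330
h(12) = 1820 - 330 = 1490

1490


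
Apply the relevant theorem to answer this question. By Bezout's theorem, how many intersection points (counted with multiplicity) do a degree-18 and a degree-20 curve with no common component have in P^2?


Bezout's theorem states the intersection count equals the product of degrees.
Intersection count = 18 * 20 = 360

360


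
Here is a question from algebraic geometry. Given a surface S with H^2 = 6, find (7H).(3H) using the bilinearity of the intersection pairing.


Using bilinearity of the intersection pairing on a surface S:
(aH).(bH) = ab * (H.H)
We have H^2 = 6.
D.E = (7H).(3H) = 7*3*6
= 21*6
= 126

126


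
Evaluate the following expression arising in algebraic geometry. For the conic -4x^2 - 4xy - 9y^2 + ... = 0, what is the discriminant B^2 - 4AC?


The discriminant of a conic Ax^2 + Bxy + Cy^2 + ... = 0 is B^2 - 4AC.
B^2 = (-4)^2 = 16
4AC = 4*(-4)*(-9) = 144
Discriminant = 16 - 144 = -128

-128


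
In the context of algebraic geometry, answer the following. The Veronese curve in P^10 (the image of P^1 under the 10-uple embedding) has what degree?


The rational normal curve in P^10 is the image of P^1 under the 10-uple Veronese.
A general hyperplane in P^10 pulls back to a degree-10 form on P^1, which has 10 zeros,
so the curve meets a general hyperplane in 10 points. Degree = 10.

10


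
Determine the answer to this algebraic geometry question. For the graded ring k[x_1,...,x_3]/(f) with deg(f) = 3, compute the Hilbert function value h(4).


For R = k[x_1,...,x_n]/(f) with f homogeneous of degree e:
The Hilbert series is (1 - t^e)/(1 - t)^n.
So h(d) = C(d+n-1, n-1) - C(d-e+n-1, n-1) for d >= e.
With n=3, e=3, d=4:
C(4+3-1, 3-1) = C(6, 2) = 15
C(4-3+3-1, 3-1) = C(3, 2) = 3
h(4) = 15 - 3 = 12

12


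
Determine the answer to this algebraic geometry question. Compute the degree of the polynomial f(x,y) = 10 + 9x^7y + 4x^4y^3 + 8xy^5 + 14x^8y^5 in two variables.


Examine each term for its total degree (sum of exponents).
  Term '10' has total degree 0+0 = 0.
  Term '9x^7y' has total degree 7+1 = 8.
  Term '4x^4y^3' has total degree 4+3 = 7.
  Term '8xy^5' has total degree 1+5 = 6.
  Term '14x^8y^5' has total degree 8+5 = 13.
The maximum total degree among all terms is 13.

13


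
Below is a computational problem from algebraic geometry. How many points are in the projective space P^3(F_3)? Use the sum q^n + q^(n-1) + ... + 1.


P^3(F_3) has (q^(n+1) - 1)/(q - 1) points.
= 3^3 + 3^2 + 3^1 + 3^0
= 27 + 9 + 3 + 1
= 40

40


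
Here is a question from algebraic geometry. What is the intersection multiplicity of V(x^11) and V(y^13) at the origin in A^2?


The intersection multiplicity of V(x^a) and V(y^b) at the origin is:
I(O; V(x^11), V(y^13)) = dim_k(k[x,y]/(x^11, y^13))
A basis for k[x,y]/(x^11, y^13) is the set of monomials x^i * y^j
where 0 <= i < 11 and 0 <= j < 13.
The number of such monomials is 11 * 13 = 143

143


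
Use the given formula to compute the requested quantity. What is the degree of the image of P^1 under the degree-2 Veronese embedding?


The Veronese variety v_2(P^1) has degree d^r.
d^r = 2^1 = 2

2


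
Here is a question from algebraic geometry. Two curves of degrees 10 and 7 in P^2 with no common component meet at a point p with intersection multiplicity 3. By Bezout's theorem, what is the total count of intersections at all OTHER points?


By Bezout's theorem, the total intersection number is d1 * d2.
Total = 10 * 7 = 70
Intersection multiplicity at p = 3
Remaining intersections = 70 - 3 = 67

67


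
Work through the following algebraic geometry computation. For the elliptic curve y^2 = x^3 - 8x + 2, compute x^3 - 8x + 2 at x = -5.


Compute x^3 - 8x + 2 at x = -5:
x^3 = (-5)^3 = -125
(-8)*x = (-8)*(-5) = 40
Sum: -125 + 40 + 2 = -83

-83


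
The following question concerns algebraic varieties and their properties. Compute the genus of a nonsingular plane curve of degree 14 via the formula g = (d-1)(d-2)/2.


Using the genus formula for smooth plane curves:
g = (d-1)(d-2)/2
g = (14-1)(14-2)/2
g = 13*12/2
g = 156/2 = 78

78


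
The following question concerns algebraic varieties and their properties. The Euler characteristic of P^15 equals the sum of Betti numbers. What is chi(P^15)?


The complex projective space P^15 has one cell in each even real dimension 0, 2, ..., 30.
The cohomology groups are H^{2k}(P^15) = Z for k = 0,...,15, and 0 otherwise.
Euler characteristic = sum of Betti numbers = 1 per even-dimensional cohomology group.
chi(P^15) = 15 + 1 = 16

16


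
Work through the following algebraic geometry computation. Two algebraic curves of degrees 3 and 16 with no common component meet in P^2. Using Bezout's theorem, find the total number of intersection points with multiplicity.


Bezout's theorem states the intersection count equals the product of degrees.
Intersection count = 3 * 16 = 48

48


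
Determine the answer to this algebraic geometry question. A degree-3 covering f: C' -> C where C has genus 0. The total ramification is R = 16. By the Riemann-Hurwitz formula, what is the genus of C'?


Riemann-Hurwitz formula: 2g' - 2 = d(2g - 2) + R
Given: d = 3, g = 0, R = 16
2g' - 2 = 3*(2*0 - 2) + 16
2g' - 2 = 3*(-2) + 16
2g' - 2 = -6 + 16 = 10
2g' = 12
g' = 6

6


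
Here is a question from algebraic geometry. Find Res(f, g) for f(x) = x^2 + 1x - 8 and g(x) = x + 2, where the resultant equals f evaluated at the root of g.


For Res(f, x - c), we evaluate f at x = c.
f(-2) = (-2)^2 + 1*(-2) - 8
= 4 - 2 - 8
= 2 - 8 = -6
Res(f, g) = -6

-6


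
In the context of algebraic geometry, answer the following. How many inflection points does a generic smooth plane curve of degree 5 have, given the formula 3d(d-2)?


For a general smooth plane curve C of degree d, the inflection points are
the intersection of C with its Hessian curve, which has degree 3(d-2).
By Bezout, the total intersection number is d * 3(d-2) = 5 * 9 = 45.
For a general curve every flex is ordinary, so each contributes
multiplicity 1 to C·Hess(C), and the number of distinct inflection
points is 3d(d-2).
Inflection points = 3*5*(5-2) = 3*5*3 = 45

45


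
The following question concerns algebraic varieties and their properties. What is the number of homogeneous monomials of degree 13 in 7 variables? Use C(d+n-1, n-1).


The number of degree-13 monomials in 7 variables is C(d+n-1, n-1).
= C(13+7-1, 7-1) = C(19, 6)
= 27132

27132
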